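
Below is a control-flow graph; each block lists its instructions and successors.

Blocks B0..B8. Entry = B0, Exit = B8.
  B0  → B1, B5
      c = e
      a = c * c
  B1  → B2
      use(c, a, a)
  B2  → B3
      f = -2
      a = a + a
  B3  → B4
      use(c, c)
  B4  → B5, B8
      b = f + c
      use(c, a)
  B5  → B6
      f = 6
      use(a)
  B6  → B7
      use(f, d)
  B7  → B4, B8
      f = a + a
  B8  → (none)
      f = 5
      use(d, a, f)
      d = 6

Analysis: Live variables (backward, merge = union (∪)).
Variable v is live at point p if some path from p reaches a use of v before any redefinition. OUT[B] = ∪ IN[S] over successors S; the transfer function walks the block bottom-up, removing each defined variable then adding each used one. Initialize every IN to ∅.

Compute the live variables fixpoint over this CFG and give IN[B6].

Fixpoint table:
  B0:   IN={d, e}   OUT={a, c, d}
  B1:   IN={a, c, d}   OUT={a, c, d}
  B2:   IN={a, c, d}   OUT={a, c, d, f}
  B3:   IN={a, c, d, f}   OUT={a, c, d, f}
  B4:   IN={a, c, d, f}   OUT={a, c, d}
  B5:   IN={a, c, d}   OUT={a, c, d, f}
  B6:   IN={a, c, d, f}   OUT={a, c, d}
  B7:   IN={a, c, d}   OUT={a, c, d, f}
  B8:   IN={a, d}   OUT={}

Merge at B6: OUT[B6] = IN[B7] = {a, c, d}
Applying B6's transfer function to that OUT value gives IN[B6] (row B6 above).

Answer: {a, c, d, f}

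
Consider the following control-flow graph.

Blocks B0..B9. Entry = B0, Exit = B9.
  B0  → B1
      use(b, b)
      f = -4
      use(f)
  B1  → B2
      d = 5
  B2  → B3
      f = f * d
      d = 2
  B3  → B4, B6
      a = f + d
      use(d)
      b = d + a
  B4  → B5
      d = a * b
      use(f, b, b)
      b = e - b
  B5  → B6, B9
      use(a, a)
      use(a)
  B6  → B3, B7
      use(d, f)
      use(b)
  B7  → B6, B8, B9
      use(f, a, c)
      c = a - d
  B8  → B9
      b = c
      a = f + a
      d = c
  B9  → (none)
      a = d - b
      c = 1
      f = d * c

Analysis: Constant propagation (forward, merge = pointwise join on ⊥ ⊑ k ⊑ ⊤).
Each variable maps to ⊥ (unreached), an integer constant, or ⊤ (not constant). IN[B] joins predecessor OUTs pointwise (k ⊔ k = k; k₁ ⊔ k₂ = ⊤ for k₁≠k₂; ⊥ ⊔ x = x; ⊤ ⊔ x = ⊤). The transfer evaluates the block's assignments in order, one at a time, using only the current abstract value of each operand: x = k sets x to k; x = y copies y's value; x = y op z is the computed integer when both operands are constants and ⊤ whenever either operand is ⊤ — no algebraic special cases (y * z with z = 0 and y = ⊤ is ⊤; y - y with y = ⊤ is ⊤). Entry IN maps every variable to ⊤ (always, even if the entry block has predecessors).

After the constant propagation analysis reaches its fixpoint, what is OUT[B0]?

Fixpoint table:
  B0:  IN=(all ⊤)  OUT={f:-4; rest ⊤}
  B1:  IN={f:-4; rest ⊤}  OUT={d:5, f:-4; rest ⊤}
  B2:  IN={d:5, f:-4; rest ⊤}  OUT={d:2, f:-20; rest ⊤}
  B3:  IN={f:-20; rest ⊤}  OUT={f:-20; rest ⊤}
  B4:  IN={f:-20; rest ⊤}  OUT={f:-20; rest ⊤}
  B5:  IN={f:-20; rest ⊤}  OUT={f:-20; rest ⊤}
  B6:  IN={f:-20; rest ⊤}  OUT={f:-20; rest ⊤}
  B7:  IN={f:-20; rest ⊤}  OUT={f:-20; rest ⊤}
  B8:  IN={f:-20; rest ⊤}  OUT={f:-20; rest ⊤}
  B9:  IN={f:-20; rest ⊤}  OUT={c:1; rest ⊤}

B0 is the boundary node: IN[B0] = {a: ⊤, b: ⊤, c: ⊤, d: ⊤, e: ⊤, f: ⊤}
Applying B0's transfer function to that IN value gives OUT[B0] (row B0 above).

Answer: {a: ⊤, b: ⊤, c: ⊤, d: ⊤, e: ⊤, f: -4}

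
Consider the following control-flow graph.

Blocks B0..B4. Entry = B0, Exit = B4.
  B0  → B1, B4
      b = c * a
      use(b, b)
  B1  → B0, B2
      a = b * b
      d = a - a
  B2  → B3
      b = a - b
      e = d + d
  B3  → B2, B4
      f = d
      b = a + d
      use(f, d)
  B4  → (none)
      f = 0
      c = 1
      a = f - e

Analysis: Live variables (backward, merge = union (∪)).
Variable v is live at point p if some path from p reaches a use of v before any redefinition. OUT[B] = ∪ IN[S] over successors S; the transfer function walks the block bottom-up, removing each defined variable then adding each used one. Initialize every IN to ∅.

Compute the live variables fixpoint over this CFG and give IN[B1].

Answer: {b, c, e}

Derivation:
Per-block solution:
  B0:  IN={a, c, e}  OUT={b, c, e}
  B1:  IN={b, c, e}  OUT={a, b, c, d, e}
  B2:  IN={a, b, d}  OUT={a, d, e}
  B3:  IN={a, d, e}  OUT={a, b, d, e}
  B4:  IN={e}  OUT={}

Merge at B1: OUT[B1] = IN[B0] ⊔ IN[B2] = {a, b, c, d, e}
Applying B1's transfer function to that OUT value gives IN[B1] (row B1 above).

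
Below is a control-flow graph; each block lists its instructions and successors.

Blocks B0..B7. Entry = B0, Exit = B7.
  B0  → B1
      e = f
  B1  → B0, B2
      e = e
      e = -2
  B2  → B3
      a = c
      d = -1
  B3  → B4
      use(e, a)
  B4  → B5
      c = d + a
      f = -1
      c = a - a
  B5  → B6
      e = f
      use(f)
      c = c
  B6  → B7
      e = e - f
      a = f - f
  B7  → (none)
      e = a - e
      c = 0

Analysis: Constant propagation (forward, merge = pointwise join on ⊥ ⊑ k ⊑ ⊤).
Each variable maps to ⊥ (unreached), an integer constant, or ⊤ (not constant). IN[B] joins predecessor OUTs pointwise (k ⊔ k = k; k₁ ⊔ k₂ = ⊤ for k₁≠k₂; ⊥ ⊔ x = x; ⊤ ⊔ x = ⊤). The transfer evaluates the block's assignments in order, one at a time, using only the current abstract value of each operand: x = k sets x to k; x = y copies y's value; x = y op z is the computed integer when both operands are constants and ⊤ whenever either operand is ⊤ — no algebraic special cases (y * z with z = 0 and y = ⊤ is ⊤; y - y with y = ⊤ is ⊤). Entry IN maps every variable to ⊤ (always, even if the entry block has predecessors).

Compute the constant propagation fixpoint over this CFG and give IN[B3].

Converged values:
  B0: | IN=(all ⊤) | OUT=(all ⊤)
  B1: | IN=(all ⊤) | OUT={e:-2; rest ⊤}
  B2: | IN={e:-2; rest ⊤} | OUT={d:-1, e:-2; rest ⊤}
  B3: | IN={d:-1, e:-2; rest ⊤} | OUT={d:-1, e:-2; rest ⊤}
  B4: | IN={d:-1, e:-2; rest ⊤} | OUT={d:-1, e:-2, f:-1; rest ⊤}
  B5: | IN={d:-1, e:-2, f:-1; rest ⊤} | OUT={d:-1, e:-1, f:-1; rest ⊤}
  B6: | IN={d:-1, e:-1, f:-1; rest ⊤} | OUT={a:0, d:-1, e:0, f:-1; rest ⊤}
  B7: | IN={a:0, d:-1, e:0, f:-1; rest ⊤} | OUT={a:0, c:0, d:-1, e:0, f:-1; rest ⊤}

Merge at B3: IN[B3] = OUT[B2] = {a: ⊤, b: ⊤, c: ⊤, d: -1, e: -2, f: ⊤}

Answer: {a: ⊤, b: ⊤, c: ⊤, d: -1, e: -2, f: ⊤}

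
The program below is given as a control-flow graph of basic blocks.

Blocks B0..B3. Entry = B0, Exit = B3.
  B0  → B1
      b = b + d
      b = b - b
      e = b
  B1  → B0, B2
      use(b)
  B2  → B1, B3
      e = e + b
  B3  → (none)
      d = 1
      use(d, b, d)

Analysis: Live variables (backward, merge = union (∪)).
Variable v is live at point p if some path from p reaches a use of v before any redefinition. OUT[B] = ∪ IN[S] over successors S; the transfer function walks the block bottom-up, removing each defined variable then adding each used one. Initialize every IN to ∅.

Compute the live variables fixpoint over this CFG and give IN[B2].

Answer: {b, d, e}

Working:
Converged values:
  B0:  IN={b, d}  OUT={b, d, e}
  B1:  IN={b, d, e}  OUT={b, d, e}
  B2:  IN={b, d, e}  OUT={b, d, e}
  B3:  IN={b}  OUT={}

Merge at B2: OUT[B2] = IN[B1] ⊔ IN[B3] = {b, d, e}
Applying B2's transfer function to that OUT value gives IN[B2] (row B2 above).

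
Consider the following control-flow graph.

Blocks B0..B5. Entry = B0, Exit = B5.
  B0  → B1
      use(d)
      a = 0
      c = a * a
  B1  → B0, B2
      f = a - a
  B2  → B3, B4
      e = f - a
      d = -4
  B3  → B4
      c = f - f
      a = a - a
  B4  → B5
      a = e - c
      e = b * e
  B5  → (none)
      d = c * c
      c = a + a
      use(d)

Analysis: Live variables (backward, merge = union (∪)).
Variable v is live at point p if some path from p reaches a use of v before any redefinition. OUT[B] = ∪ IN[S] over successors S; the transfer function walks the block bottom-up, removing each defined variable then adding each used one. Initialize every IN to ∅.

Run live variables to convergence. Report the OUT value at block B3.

Converged values:
  B0:  IN={b, d}  OUT={a, b, c, d}
  B1:  IN={a, b, c, d}  OUT={a, b, c, d, f}
  B2:  IN={a, b, c, f}  OUT={a, b, c, e, f}
  B3:  IN={a, b, e, f}  OUT={b, c, e}
  B4:  IN={b, c, e}  OUT={a, c}
  B5:  IN={a, c}  OUT={}

Merge at B3: OUT[B3] = IN[B4] = {b, c, e}

Answer: {b, c, e}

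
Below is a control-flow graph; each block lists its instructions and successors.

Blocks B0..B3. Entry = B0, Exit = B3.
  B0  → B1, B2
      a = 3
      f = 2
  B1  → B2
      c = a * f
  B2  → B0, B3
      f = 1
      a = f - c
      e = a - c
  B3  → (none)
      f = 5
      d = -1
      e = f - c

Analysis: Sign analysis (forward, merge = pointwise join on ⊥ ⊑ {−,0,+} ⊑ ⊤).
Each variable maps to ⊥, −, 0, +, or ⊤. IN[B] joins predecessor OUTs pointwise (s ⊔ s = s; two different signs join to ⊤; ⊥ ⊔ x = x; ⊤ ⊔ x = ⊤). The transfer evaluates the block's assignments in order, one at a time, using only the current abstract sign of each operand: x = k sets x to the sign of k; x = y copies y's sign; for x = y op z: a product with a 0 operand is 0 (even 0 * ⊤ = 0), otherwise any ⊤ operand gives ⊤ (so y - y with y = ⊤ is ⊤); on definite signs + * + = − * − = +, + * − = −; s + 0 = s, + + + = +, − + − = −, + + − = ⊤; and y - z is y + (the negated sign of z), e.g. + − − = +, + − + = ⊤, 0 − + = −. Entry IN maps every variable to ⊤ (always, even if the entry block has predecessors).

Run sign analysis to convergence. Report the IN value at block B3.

Converged values:
  B0: | IN=(all ⊤) | OUT={a:+, f:+; rest ⊤}
  B1: | IN={a:+, f:+; rest ⊤} | OUT={a:+, c:+, f:+; rest ⊤}
  B2: | IN={a:+, f:+; rest ⊤} | OUT={f:+; rest ⊤}
  B3: | IN={f:+; rest ⊤} | OUT={d:-, f:+; rest ⊤}

Merge at B3: IN[B3] = OUT[B2] = {a: ⊤, b: ⊤, c: ⊤, d: ⊤, e: ⊤, f: +}

Answer: {a: ⊤, b: ⊤, c: ⊤, d: ⊤, e: ⊤, f: +}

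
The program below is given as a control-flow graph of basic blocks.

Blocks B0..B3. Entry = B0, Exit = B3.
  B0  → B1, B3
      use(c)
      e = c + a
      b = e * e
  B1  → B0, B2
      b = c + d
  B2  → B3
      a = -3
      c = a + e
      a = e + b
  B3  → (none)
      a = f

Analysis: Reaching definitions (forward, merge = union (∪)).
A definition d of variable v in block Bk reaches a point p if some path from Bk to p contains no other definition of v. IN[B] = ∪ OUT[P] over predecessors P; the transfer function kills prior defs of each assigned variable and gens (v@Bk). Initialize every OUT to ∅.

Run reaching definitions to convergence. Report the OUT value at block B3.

Answer: {a@B3, b@B0, b@B1, c@B2, e@B0}

Working:
Per-block solution:
  B0:   IN={b@B1, e@B0}   OUT={b@B0, e@B0}
  B1:   IN={b@B0, e@B0}   OUT={b@B1, e@B0}
  B2:   IN={b@B1, e@B0}   OUT={a@B2, b@B1, c@B2, e@B0}
  B3:   IN={a@B2, b@B0, b@B1, c@B2, e@B0}   OUT={a@B3, b@B0, b@B1, c@B2, e@B0}

Merge at B3: IN[B3] = OUT[B0] ⊔ OUT[B2] = {a@B2, b@B0, b@B1, c@B2, e@B0}
Applying B3's transfer function to that IN value gives OUT[B3] (row B3 above).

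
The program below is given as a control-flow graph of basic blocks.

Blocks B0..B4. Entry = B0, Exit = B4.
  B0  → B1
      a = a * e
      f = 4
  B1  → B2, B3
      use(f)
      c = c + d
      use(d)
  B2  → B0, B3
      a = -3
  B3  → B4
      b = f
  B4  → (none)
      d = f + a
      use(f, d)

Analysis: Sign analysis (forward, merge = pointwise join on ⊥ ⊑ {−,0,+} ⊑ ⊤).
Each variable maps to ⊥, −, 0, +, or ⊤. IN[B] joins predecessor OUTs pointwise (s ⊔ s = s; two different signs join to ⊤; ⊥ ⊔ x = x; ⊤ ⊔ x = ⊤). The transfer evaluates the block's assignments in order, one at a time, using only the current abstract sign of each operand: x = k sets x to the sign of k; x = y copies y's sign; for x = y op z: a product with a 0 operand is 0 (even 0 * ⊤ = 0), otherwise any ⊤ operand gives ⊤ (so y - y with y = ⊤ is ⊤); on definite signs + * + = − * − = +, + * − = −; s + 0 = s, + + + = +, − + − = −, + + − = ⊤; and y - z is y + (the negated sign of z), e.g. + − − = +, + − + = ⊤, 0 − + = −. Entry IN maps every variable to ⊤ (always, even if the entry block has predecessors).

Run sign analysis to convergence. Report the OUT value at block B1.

Answer: {a: ⊤, b: ⊤, c: ⊤, d: ⊤, e: ⊤, f: +}

Working:
Converged values:
  B0:   IN=(all ⊤)   OUT={f:+; rest ⊤}
  B1:   IN={f:+; rest ⊤}   OUT={f:+; rest ⊤}
  B2:   IN={f:+; rest ⊤}   OUT={a:-, f:+; rest ⊤}
  B3:   IN={f:+; rest ⊤}   OUT={b:+, f:+; rest ⊤}
  B4:   IN={b:+, f:+; rest ⊤}   OUT={b:+, f:+; rest ⊤}

Merge at B1: IN[B1] = OUT[B0] = {a: ⊤, b: ⊤, c: ⊤, d: ⊤, e: ⊤, f: +}
Applying B1's transfer function to that IN value gives OUT[B1] (row B1 above).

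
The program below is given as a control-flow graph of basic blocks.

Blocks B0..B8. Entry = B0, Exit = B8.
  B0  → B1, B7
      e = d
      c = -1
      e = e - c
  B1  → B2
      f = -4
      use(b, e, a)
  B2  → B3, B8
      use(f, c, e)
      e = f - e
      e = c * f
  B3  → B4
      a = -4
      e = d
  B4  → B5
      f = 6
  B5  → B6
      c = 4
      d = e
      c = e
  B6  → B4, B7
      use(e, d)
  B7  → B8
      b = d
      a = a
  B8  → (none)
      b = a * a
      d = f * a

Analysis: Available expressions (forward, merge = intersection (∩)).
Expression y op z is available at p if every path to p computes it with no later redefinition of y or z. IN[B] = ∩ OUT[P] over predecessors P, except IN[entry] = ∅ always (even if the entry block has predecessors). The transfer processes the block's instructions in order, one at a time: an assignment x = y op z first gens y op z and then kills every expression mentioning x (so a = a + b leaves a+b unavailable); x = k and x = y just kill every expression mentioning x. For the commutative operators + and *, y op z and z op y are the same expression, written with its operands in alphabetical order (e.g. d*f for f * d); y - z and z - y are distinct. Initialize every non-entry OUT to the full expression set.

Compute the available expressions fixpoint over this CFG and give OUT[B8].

Answer: {a*a, a*f}

Trace:
Fixpoint table:
  B0:   IN={}   OUT={}
  B1:   IN={}   OUT={}
  B2:   IN={}   OUT={c*f}
  B3:   IN={c*f}   OUT={c*f}
  B4:   IN={}   OUT={}
  B5:   IN={}   OUT={}
  B6:   IN={}   OUT={}
  B7:   IN={}   OUT={}
  B8:   IN={}   OUT={a*a, a*f}

Merge at B8: IN[B8] = OUT[B2] ∩ OUT[B7] = {}
Applying B8's transfer function to that IN value gives OUT[B8] (row B8 above).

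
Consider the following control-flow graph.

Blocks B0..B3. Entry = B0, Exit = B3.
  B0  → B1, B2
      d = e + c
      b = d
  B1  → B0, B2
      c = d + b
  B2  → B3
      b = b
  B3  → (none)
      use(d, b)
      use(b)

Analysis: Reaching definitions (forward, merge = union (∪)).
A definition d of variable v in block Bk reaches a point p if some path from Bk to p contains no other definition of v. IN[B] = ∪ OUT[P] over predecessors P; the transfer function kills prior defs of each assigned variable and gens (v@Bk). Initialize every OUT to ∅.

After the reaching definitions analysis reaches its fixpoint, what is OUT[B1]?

Converged values:
  B0:  IN={b@B0, c@B1, d@B0}  OUT={b@B0, c@B1, d@B0}
  B1:  IN={b@B0, c@B1, d@B0}  OUT={b@B0, c@B1, d@B0}
  B2:  IN={b@B0, c@B1, d@B0}  OUT={b@B2, c@B1, d@B0}
  B3:  IN={b@B2, c@B1, d@B0}  OUT={b@B2, c@B1, d@B0}

Merge at B1: IN[B1] = OUT[B0] = {b@B0, c@B1, d@B0}
Applying B1's transfer function to that IN value gives OUT[B1] (row B1 above).

Answer: {b@B0, c@B1, d@B0}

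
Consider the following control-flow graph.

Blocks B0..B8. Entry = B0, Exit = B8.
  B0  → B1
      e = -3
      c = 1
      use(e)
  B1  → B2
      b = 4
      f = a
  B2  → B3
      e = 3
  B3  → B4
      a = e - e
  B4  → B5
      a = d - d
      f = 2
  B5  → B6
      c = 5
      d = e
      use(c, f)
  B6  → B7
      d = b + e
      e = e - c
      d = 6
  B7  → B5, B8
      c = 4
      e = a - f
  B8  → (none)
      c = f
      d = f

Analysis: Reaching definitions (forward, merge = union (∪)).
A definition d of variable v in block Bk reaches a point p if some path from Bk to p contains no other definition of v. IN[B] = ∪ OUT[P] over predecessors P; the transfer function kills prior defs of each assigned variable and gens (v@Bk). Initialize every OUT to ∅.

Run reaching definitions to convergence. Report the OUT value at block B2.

Answer: {b@B1, c@B0, e@B2, f@B1}

Derivation:
Per-block solution:
  B0:   IN={}   OUT={c@B0, e@B0}
  B1:   IN={c@B0, e@B0}   OUT={b@B1, c@B0, e@B0, f@B1}
  B2:   IN={b@B1, c@B0, e@B0, f@B1}   OUT={b@B1, c@B0, e@B2, f@B1}
  B3:   IN={b@B1, c@B0, e@B2, f@B1}   OUT={a@B3, b@B1, c@B0, e@B2, f@B1}
  B4:   IN={a@B3, b@B1, c@B0, e@B2, f@B1}   OUT={a@B4, b@B1, c@B0, e@B2, f@B4}
  B5:   IN={a@B4, b@B1, c@B0, c@B7, d@B6, e@B2, e@B7, f@B4}   OUT={a@B4, b@B1, c@B5, d@B5, e@B2, e@B7, f@B4}
  B6:   IN={a@B4, b@B1, c@B5, d@B5, e@B2, e@B7, f@B4}   OUT={a@B4, b@B1, c@B5, d@B6, e@B6, f@B4}
  B7:   IN={a@B4, b@B1, c@B5, d@B6, e@B6, f@B4}   OUT={a@B4, b@B1, c@B7, d@B6, e@B7, f@B4}
  B8:   IN={a@B4, b@B1, c@B7, d@B6, e@B7, f@B4}   OUT={a@B4, b@B1, c@B8, d@B8, e@B7, f@B4}

Merge at B2: IN[B2] = OUT[B1] = {b@B1, c@B0, e@B0, f@B1}
Applying B2's transfer function to that IN value gives OUT[B2] (row B2 above).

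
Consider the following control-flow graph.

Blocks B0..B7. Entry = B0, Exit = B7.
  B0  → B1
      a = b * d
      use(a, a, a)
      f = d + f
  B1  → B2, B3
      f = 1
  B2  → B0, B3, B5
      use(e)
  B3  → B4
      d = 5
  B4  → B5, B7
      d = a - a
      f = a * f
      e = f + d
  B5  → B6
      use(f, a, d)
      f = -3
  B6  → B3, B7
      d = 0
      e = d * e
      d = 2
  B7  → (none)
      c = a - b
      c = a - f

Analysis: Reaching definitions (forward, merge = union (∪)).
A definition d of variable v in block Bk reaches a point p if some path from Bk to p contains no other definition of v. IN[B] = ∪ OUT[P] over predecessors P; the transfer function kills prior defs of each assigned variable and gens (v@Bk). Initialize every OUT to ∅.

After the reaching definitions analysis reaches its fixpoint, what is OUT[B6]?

Per-block solution:
  B0:   IN={a@B0, f@B1}   OUT={a@B0, f@B0}
  B1:   IN={a@B0, f@B0}   OUT={a@B0, f@B1}
  B2:   IN={a@B0, f@B1}   OUT={a@B0, f@B1}
  B3:   IN={a@B0, d@B6, e@B6, f@B1, f@B5}   OUT={a@B0, d@B3, e@B6, f@B1, f@B5}
  B4:   IN={a@B0, d@B3, e@B6, f@B1, f@B5}   OUT={a@B0, d@B4, e@B4, f@B4}
  B5:   IN={a@B0, d@B4, e@B4, f@B1, f@B4}   OUT={a@B0, d@B4, e@B4, f@B5}
  B6:   IN={a@B0, d@B4, e@B4, f@B5}   OUT={a@B0, d@B6, e@B6, f@B5}
  B7:   IN={a@B0, d@B4, d@B6, e@B4, e@B6, f@B4, f@B5}   OUT={a@B0, c@B7, d@B4, d@B6, e@B4, e@B6, f@B4, f@B5}

Merge at B6: IN[B6] = OUT[B5] = {a@B0, d@B4, e@B4, f@B5}
Applying B6's transfer function to that IN value gives OUT[B6] (row B6 above).

Answer: {a@B0, d@B6, e@B6, f@B5}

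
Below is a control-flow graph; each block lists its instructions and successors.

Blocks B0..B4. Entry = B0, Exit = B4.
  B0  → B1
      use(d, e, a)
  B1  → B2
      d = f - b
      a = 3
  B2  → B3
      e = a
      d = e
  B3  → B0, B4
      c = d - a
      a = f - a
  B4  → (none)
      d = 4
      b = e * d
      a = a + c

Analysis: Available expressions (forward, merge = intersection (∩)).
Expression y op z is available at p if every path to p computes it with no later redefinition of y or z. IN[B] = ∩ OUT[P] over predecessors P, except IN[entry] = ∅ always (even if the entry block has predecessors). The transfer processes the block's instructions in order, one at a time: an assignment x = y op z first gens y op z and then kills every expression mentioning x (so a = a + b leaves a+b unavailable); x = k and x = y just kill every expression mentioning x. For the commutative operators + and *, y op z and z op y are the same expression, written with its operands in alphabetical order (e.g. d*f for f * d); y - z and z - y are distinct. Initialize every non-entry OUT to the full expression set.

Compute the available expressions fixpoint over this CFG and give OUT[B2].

Answer: {f-b}

Derivation:
Per-block solution:
  B0: | IN={} | OUT={}
  B1: | IN={} | OUT={f-b}
  B2: | IN={f-b} | OUT={f-b}
  B3: | IN={f-b} | OUT={f-b}
  B4: | IN={f-b} | OUT={d*e}

Merge at B2: IN[B2] = OUT[B1] = {f-b}
Applying B2's transfer function to that IN value gives OUT[B2] (row B2 above).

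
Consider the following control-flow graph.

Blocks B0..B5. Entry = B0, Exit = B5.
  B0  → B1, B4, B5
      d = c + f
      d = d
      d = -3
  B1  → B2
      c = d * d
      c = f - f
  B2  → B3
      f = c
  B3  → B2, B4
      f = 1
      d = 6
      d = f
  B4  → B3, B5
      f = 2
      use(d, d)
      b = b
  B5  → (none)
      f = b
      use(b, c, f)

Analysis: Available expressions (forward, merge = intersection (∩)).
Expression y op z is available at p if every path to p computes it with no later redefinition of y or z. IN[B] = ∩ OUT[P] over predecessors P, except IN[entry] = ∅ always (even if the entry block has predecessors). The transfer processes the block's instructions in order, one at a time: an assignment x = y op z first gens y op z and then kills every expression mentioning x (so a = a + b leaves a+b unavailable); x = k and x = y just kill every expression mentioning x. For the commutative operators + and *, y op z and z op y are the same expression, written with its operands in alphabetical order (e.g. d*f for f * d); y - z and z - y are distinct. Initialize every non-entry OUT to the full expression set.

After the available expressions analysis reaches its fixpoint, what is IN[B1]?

Per-block solution:
  B0:  IN={}  OUT={c+f}
  B1:  IN={c+f}  OUT={d*d, f-f}
  B2:  IN={}  OUT={}
  B3:  IN={}  OUT={}
  B4:  IN={}  OUT={}
  B5:  IN={}  OUT={}

Merge at B1: IN[B1] = OUT[B0] = {c+f}

Answer: {c+f}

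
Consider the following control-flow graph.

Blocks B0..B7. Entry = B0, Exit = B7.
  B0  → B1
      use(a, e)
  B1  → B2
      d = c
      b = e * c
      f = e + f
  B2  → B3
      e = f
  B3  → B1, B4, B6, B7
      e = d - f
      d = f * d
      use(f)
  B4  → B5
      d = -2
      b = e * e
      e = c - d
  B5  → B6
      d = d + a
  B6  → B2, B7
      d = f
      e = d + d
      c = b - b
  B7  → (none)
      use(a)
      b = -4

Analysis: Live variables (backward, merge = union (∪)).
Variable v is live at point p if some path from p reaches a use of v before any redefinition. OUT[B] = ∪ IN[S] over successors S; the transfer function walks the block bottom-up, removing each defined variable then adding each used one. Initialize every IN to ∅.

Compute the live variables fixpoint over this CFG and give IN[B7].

Per-block solution:
  B0: | IN={a, c, e, f} | OUT={a, c, e, f}
  B1: | IN={a, c, e, f} | OUT={a, b, c, d, f}
  B2: | IN={a, b, c, d, f} | OUT={a, b, c, d, f}
  B3: | IN={a, b, c, d, f} | OUT={a, b, c, e, f}
  B4: | IN={a, c, e, f} | OUT={a, b, d, f}
  B5: | IN={a, b, d, f} | OUT={a, b, f}
  B6: | IN={a, b, f} | OUT={a, b, c, d, f}
  B7: | IN={a} | OUT={}

B7 is the boundary node: OUT[B7] = {}
Applying B7's transfer function to that OUT value gives IN[B7] (row B7 above).

Answer: {a}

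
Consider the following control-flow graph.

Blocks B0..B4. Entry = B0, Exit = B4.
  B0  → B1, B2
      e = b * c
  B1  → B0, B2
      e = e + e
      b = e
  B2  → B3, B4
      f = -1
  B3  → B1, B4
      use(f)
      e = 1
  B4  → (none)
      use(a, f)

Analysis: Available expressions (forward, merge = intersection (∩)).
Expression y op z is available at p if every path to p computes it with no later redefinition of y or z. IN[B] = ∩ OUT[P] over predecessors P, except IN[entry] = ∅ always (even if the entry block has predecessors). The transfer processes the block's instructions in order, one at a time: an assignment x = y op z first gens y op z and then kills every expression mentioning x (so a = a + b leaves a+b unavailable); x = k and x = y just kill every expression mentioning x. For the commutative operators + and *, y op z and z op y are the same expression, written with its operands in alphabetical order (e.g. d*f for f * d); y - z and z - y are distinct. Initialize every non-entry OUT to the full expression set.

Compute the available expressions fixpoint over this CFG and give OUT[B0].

Answer: {b*c}

Derivation:
Per-block solution:
  B0: | IN={} | OUT={b*c}
  B1: | IN={} | OUT={}
  B2: | IN={} | OUT={}
  B3: | IN={} | OUT={}
  B4: | IN={} | OUT={}

Merge at B0 (entry node, so the boundary value {} is joined with the incoming edge(s)): IN[B0] = {} ∩ OUT[B1] = {}
Applying B0's transfer function to that IN value gives OUT[B0] (row B0 above).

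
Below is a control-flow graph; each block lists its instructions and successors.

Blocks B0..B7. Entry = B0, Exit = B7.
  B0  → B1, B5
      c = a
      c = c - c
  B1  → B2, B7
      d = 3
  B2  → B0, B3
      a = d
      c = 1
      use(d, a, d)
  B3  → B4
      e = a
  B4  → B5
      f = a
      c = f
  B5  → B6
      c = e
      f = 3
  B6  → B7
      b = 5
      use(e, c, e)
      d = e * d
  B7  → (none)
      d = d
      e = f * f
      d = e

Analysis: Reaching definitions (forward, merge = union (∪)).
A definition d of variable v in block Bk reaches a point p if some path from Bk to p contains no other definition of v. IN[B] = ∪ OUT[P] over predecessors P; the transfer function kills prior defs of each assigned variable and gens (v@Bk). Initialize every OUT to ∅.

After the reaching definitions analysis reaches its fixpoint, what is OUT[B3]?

Converged values:
  B0:   IN={a@B2, c@B2, d@B1}   OUT={a@B2, c@B0, d@B1}
  B1:   IN={a@B2, c@B0, d@B1}   OUT={a@B2, c@B0, d@B1}
  B2:   IN={a@B2, c@B0, d@B1}   OUT={a@B2, c@B2, d@B1}
  B3:   IN={a@B2, c@B2, d@B1}   OUT={a@B2, c@B2, d@B1, e@B3}
  B4:   IN={a@B2, c@B2, d@B1, e@B3}   OUT={a@B2, c@B4, d@B1, e@B3, f@B4}
  B5:   IN={a@B2, c@B0, c@B4, d@B1, e@B3, f@B4}   OUT={a@B2, c@B5, d@B1, e@B3, f@B5}
  B6:   IN={a@B2, c@B5, d@B1, e@B3, f@B5}   OUT={a@B2, b@B6, c@B5, d@B6, e@B3, f@B5}
  B7:   IN={a@B2, b@B6, c@B0, c@B5, d@B1, d@B6, e@B3, f@B5}   OUT={a@B2, b@B6, c@B0, c@B5, d@B7, e@B7, f@B5}

Merge at B3: IN[B3] = OUT[B2] = {a@B2, c@B2, d@B1}
Applying B3's transfer function to that IN value gives OUT[B3] (row B3 above).

Answer: {a@B2, c@B2, d@B1, e@B3}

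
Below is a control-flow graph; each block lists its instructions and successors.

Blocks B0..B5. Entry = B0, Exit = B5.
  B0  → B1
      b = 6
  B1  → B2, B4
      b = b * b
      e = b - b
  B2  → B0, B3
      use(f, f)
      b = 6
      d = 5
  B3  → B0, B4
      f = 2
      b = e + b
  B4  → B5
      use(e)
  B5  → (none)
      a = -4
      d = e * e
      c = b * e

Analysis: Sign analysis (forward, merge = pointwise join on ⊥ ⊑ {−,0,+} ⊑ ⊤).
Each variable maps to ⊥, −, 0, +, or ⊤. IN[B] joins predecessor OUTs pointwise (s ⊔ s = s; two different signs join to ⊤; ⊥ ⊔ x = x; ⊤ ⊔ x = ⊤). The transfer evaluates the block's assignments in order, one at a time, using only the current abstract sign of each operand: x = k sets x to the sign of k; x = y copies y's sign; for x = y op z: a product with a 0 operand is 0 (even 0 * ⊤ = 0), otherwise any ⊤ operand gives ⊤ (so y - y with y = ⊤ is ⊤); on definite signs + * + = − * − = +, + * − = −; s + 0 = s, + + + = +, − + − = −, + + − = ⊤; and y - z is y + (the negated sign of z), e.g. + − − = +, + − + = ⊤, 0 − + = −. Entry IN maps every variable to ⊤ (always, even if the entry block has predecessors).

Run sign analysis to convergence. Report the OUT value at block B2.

Per-block solution:
  B0: | IN=(all ⊤) | OUT={b:+; rest ⊤}
  B1: | IN={b:+; rest ⊤} | OUT={b:+; rest ⊤}
  B2: | IN={b:+; rest ⊤} | OUT={b:+, d:+; rest ⊤}
  B3: | IN={b:+, d:+; rest ⊤} | OUT={d:+, f:+; rest ⊤}
  B4: | IN=(all ⊤) | OUT=(all ⊤)
  B5: | IN=(all ⊤) | OUT={a:-; rest ⊤}

Merge at B2: IN[B2] = OUT[B1] = {a: ⊤, b: +, c: ⊤, d: ⊤, e: ⊤, f: ⊤}
Applying B2's transfer function to that IN value gives OUT[B2] (row B2 above).

Answer: {a: ⊤, b: +, c: ⊤, d: +, e: ⊤, f: ⊤}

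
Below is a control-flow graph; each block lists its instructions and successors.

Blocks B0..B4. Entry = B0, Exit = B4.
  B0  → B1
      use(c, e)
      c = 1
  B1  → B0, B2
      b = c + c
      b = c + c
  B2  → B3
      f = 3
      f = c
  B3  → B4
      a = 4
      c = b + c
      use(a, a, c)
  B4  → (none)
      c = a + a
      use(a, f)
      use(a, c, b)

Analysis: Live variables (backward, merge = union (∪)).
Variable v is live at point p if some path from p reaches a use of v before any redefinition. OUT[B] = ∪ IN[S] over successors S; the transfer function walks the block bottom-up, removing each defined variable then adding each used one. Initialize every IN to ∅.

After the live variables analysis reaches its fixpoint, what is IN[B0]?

Fixpoint table:
  B0:   IN={c, e}   OUT={c, e}
  B1:   IN={c, e}   OUT={b, c, e}
  B2:   IN={b, c}   OUT={b, c, f}
  B3:   IN={b, c, f}   OUT={a, b, f}
  B4:   IN={a, b, f}   OUT={}

Merge at B0: OUT[B0] = IN[B1] = {c, e}
Applying B0's transfer function to that OUT value gives IN[B0] (row B0 above).

Answer: {c, e}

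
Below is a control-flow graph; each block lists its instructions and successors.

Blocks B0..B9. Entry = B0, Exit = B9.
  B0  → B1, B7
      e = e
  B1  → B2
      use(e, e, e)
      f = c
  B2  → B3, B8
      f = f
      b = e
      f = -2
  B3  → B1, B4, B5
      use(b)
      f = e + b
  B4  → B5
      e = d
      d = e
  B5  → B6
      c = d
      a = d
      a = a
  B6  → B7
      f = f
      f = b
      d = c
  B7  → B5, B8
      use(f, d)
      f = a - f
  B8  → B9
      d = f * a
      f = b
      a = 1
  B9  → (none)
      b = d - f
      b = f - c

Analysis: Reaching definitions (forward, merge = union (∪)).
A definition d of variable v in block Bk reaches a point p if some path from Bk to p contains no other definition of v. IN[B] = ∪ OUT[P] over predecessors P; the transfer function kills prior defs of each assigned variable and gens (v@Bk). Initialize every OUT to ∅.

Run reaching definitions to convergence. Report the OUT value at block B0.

Fixpoint table:
  B0: | IN={} | OUT={e@B0}
  B1: | IN={b@B2, e@B0, f@B3} | OUT={b@B2, e@B0, f@B1}
  B2: | IN={b@B2, e@B0, f@B1} | OUT={b@B2, e@B0, f@B2}
  B3: | IN={b@B2, e@B0, f@B2} | OUT={b@B2, e@B0, f@B3}
  B4: | IN={b@B2, e@B0, f@B3} | OUT={b@B2, d@B4, e@B4, f@B3}
  B5: | IN={a@B5, b@B2, c@B5, d@B4, d@B6, e@B0, e@B4, f@B3, f@B7} | OUT={a@B5, b@B2, c@B5, d@B4, d@B6, e@B0, e@B4, f@B3, f@B7}
  B6: | IN={a@B5, b@B2, c@B5, d@B4, d@B6, e@B0, e@B4, f@B3, f@B7} | OUT={a@B5, b@B2, c@B5, d@B6, e@B0, e@B4, f@B6}
  B7: | IN={a@B5, b@B2, c@B5, d@B6, e@B0, e@B4, f@B6} | OUT={a@B5, b@B2, c@B5, d@B6, e@B0, e@B4, f@B7}
  B8: | IN={a@B5, b@B2, c@B5, d@B6, e@B0, e@B4, f@B2, f@B7} | OUT={a@B8, b@B2, c@B5, d@B8, e@B0, e@B4, f@B8}
  B9: | IN={a@B8, b@B2, c@B5, d@B8, e@B0, e@B4, f@B8} | OUT={a@B8, b@B9, c@B5, d@B8, e@B0, e@B4, f@B8}

B0 is the boundary node: IN[B0] = {}
Applying B0's transfer function to that IN value gives OUT[B0] (row B0 above).

Answer: {e@B0}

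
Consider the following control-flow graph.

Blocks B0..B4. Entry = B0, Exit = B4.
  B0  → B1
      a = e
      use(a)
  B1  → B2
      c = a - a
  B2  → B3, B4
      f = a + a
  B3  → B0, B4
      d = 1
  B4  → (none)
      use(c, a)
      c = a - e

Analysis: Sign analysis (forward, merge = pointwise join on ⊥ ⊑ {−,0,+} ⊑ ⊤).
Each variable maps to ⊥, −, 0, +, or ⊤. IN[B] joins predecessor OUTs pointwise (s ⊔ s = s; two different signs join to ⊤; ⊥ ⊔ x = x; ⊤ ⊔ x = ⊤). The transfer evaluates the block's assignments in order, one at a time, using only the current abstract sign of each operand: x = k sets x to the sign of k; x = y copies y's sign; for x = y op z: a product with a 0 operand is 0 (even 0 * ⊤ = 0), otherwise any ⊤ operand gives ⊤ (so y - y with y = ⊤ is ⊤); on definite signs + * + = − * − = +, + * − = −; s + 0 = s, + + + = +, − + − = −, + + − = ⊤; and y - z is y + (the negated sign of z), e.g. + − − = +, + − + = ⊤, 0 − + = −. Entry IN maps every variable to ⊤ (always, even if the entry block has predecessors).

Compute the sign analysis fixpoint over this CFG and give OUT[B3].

Answer: {a: ⊤, b: ⊤, c: ⊤, d: +, e: ⊤, f: ⊤}

Working:
Fixpoint table:
  B0:  IN=(all ⊤)  OUT=(all ⊤)
  B1:  IN=(all ⊤)  OUT=(all ⊤)
  B2:  IN=(all ⊤)  OUT=(all ⊤)
  B3:  IN=(all ⊤)  OUT={d:+; rest ⊤}
  B4:  IN=(all ⊤)  OUT=(all ⊤)

Merge at B3: IN[B3] = OUT[B2] = {a: ⊤, b: ⊤, c: ⊤, d: ⊤, e: ⊤, f: ⊤}
Applying B3's transfer function to that IN value gives OUT[B3] (row B3 above).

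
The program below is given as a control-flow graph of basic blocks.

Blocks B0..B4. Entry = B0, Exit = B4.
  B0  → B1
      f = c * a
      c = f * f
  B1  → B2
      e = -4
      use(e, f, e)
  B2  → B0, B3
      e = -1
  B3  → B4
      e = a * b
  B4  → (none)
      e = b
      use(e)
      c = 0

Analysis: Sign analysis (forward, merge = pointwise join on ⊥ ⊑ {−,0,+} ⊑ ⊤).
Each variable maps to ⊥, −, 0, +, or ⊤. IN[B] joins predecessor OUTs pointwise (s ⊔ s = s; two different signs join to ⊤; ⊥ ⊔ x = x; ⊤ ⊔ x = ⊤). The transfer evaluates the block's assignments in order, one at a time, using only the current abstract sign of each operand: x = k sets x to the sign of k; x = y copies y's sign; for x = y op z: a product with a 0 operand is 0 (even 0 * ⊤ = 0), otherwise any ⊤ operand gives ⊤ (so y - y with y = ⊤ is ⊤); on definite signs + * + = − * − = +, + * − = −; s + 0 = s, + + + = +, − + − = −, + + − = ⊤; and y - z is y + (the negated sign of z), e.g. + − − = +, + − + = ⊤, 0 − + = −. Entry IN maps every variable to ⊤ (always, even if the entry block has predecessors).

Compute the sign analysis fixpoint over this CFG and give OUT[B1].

Fixpoint table:
  B0:   IN=(all ⊤)   OUT=(all ⊤)
  B1:   IN=(all ⊤)   OUT={e:-; rest ⊤}
  B2:   IN={e:-; rest ⊤}   OUT={e:-; rest ⊤}
  B3:   IN={e:-; rest ⊤}   OUT=(all ⊤)
  B4:   IN=(all ⊤)   OUT={c:0; rest ⊤}

Merge at B1: IN[B1] = OUT[B0] = {a: ⊤, b: ⊤, c: ⊤, d: ⊤, e: ⊤, f: ⊤}
Applying B1's transfer function to that IN value gives OUT[B1] (row B1 above).

Answer: {a: ⊤, b: ⊤, c: ⊤, d: ⊤, e: -, f: ⊤}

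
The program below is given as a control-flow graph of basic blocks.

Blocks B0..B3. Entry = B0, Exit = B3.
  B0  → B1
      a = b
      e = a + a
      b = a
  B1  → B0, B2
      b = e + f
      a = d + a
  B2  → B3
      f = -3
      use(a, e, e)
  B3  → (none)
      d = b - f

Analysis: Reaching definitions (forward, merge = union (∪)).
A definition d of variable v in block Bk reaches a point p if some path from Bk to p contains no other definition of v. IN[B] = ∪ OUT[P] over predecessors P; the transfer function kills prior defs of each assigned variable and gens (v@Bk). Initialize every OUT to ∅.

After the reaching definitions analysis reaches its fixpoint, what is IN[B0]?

Converged values:
  B0: | IN={a@B1, b@B1, e@B0} | OUT={a@B0, b@B0, e@B0}
  B1: | IN={a@B0, b@B0, e@B0} | OUT={a@B1, b@B1, e@B0}
  B2: | IN={a@B1, b@B1, e@B0} | OUT={a@B1, b@B1, e@B0, f@B2}
  B3: | IN={a@B1, b@B1, e@B0, f@B2} | OUT={a@B1, b@B1, d@B3, e@B0, f@B2}

Merge at B0 (entry node, so the boundary value {} is joined with the incoming edge(s)): IN[B0] = {} ⊔ OUT[B1] = {a@B1, b@B1, e@B0}

Answer: {a@B1, b@B1, e@B0}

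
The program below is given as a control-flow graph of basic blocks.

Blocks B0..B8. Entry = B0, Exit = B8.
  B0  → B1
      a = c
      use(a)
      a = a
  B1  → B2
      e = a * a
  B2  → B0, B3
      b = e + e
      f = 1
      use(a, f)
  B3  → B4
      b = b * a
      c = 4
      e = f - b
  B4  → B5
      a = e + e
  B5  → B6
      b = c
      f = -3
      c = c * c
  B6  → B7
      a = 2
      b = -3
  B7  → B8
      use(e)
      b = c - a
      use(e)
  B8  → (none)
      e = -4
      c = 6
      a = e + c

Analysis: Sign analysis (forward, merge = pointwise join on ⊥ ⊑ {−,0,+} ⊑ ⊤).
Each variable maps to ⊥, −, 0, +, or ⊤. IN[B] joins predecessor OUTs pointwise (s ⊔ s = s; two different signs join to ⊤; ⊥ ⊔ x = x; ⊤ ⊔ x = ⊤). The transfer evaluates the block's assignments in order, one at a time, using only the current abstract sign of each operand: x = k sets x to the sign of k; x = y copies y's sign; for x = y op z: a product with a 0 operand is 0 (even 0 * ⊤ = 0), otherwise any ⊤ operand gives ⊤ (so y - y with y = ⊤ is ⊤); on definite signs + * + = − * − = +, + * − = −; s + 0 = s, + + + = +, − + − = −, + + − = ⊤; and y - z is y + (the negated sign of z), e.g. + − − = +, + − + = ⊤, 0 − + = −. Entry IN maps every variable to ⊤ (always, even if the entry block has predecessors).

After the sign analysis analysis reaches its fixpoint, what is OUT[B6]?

Answer: {a: +, b: -, c: +, d: ⊤, e: ⊤, f: -}

Working:
Fixpoint table:
  B0: | IN=(all ⊤) | OUT=(all ⊤)
  B1: | IN=(all ⊤) | OUT=(all ⊤)
  B2: | IN=(all ⊤) | OUT={f:+; rest ⊤}
  B3: | IN={f:+; rest ⊤} | OUT={c:+, f:+; rest ⊤}
  B4: | IN={c:+, f:+; rest ⊤} | OUT={c:+, f:+; rest ⊤}
  B5: | IN={c:+, f:+; rest ⊤} | OUT={b:+, c:+, f:-; rest ⊤}
  B6: | IN={b:+, c:+, f:-; rest ⊤} | OUT={a:+, b:-, c:+, f:-; rest ⊤}
  B7: | IN={a:+, b:-, c:+, f:-; rest ⊤} | OUT={a:+, c:+, f:-; rest ⊤}
  B8: | IN={a:+, c:+, f:-; rest ⊤} | OUT={c:+, e:-, f:-; rest ⊤}

Merge at B6: IN[B6] = OUT[B5] = {a: ⊤, b: +, c: +, d: ⊤, e: ⊤, f: -}
Applying B6's transfer function to that IN value gives OUT[B6] (row B6 above).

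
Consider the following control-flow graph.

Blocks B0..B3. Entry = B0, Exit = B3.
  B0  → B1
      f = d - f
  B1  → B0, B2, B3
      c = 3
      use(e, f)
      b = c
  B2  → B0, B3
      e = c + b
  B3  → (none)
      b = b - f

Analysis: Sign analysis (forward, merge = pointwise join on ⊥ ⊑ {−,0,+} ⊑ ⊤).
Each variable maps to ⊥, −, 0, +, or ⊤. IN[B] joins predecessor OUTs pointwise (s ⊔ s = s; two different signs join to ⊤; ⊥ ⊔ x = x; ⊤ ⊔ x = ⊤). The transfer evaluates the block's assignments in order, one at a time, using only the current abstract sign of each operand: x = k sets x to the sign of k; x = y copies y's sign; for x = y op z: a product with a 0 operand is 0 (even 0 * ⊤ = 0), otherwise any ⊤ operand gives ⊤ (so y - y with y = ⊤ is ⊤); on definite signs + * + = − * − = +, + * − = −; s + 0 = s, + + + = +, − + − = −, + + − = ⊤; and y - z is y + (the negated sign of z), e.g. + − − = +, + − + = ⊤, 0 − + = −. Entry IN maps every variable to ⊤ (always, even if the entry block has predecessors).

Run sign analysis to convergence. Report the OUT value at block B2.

Per-block solution:
  B0:  IN=(all ⊤)  OUT=(all ⊤)
  B1:  IN=(all ⊤)  OUT={b:+, c:+; rest ⊤}
  B2:  IN={b:+, c:+; rest ⊤}  OUT={b:+, c:+, e:+; rest ⊤}
  B3:  IN={b:+, c:+; rest ⊤}  OUT={c:+; rest ⊤}

Merge at B2: IN[B2] = OUT[B1] = {a: ⊤, b: +, c: +, d: ⊤, e: ⊤, f: ⊤}
Applying B2's transfer function to that IN value gives OUT[B2] (row B2 above).

Answer: {a: ⊤, b: +, c: +, d: ⊤, e: +, f: ⊤}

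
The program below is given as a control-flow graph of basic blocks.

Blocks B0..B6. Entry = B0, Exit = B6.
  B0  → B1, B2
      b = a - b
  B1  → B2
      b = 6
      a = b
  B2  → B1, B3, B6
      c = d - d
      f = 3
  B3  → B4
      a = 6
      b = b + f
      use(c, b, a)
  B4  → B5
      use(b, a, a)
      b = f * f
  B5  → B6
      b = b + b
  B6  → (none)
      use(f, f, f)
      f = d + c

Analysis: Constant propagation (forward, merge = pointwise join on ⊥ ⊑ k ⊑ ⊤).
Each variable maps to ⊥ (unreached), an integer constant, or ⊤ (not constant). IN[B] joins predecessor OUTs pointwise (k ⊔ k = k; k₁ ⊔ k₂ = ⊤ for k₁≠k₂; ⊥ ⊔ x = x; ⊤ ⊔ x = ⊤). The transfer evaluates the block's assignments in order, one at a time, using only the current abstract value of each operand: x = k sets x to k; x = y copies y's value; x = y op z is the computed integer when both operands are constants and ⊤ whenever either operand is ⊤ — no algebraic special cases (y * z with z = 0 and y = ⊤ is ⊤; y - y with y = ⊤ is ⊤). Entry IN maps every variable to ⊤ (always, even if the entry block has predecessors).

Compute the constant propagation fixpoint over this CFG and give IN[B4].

Fixpoint table:
  B0:  IN=(all ⊤)  OUT=(all ⊤)
  B1:  IN=(all ⊤)  OUT={a:6, b:6; rest ⊤}
  B2:  IN=(all ⊤)  OUT={f:3; rest ⊤}
  B3:  IN={f:3; rest ⊤}  OUT={a:6, f:3; rest ⊤}
  B4:  IN={a:6, f:3; rest ⊤}  OUT={a:6, b:9, f:3; rest ⊤}
  B5:  IN={a:6, b:9, f:3; rest ⊤}  OUT={a:6, b:18, f:3; rest ⊤}
  B6:  IN={f:3; rest ⊤}  OUT=(all ⊤)

Merge at B4: IN[B4] = OUT[B3] = {a: 6, b: ⊤, c: ⊤, d: ⊤, e: ⊤, f: 3}

Answer: {a: 6, b: ⊤, c: ⊤, d: ⊤, e: ⊤, f: 3}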